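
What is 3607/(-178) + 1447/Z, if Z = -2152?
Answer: -4009915/191528 ≈ -20.936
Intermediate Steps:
3607/(-178) + 1447/Z = 3607/(-178) + 1447/(-2152) = 3607*(-1/178) + 1447*(-1/2152) = -3607/178 - 1447/2152 = -4009915/191528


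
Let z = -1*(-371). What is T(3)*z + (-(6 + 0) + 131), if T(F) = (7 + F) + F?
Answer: 4948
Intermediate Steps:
T(F) = 7 + 2*F
z = 371
T(3)*z + (-(6 + 0) + 131) = (7 + 2*3)*371 + (-(6 + 0) + 131) = (7 + 6)*371 + (-1*6 + 131) = 13*371 + (-6 + 131) = 4823 + 125 = 4948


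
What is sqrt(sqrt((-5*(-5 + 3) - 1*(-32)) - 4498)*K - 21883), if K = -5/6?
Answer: sqrt(-196947 - 15*I*sqrt(1114))/3 ≈ 0.18802 - 147.93*I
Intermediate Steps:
K = -5/6 (K = -5*1/6 = -5/6 ≈ -0.83333)
sqrt(sqrt((-5*(-5 + 3) - 1*(-32)) - 4498)*K - 21883) = sqrt(sqrt((-5*(-5 + 3) - 1*(-32)) - 4498)*(-5/6) - 21883) = sqrt(sqrt((-5*(-2) + 32) - 4498)*(-5/6) - 21883) = sqrt(sqrt((10 + 32) - 4498)*(-5/6) - 21883) = sqrt(sqrt(42 - 4498)*(-5/6) - 21883) = sqrt(sqrt(-4456)*(-5/6) - 21883) = sqrt((2*I*sqrt(1114))*(-5/6) - 21883) = sqrt(-5*I*sqrt(1114)/3 - 21883) = sqrt(-21883 - 5*I*sqrt(1114)/3)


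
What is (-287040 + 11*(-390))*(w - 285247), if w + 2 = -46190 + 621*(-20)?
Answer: 100176442470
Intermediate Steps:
w = -58612 (w = -2 + (-46190 + 621*(-20)) = -2 + (-46190 - 12420) = -2 - 58610 = -58612)
(-287040 + 11*(-390))*(w - 285247) = (-287040 + 11*(-390))*(-58612 - 285247) = (-287040 - 4290)*(-343859) = -291330*(-343859) = 100176442470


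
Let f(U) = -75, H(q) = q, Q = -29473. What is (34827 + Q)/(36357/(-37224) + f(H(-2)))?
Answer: -66432432/942719 ≈ -70.469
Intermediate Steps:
(34827 + Q)/(36357/(-37224) + f(H(-2))) = (34827 - 29473)/(36357/(-37224) - 75) = 5354/(36357*(-1/37224) - 75) = 5354/(-12119/12408 - 75) = 5354/(-942719/12408) = 5354*(-12408/942719) = -66432432/942719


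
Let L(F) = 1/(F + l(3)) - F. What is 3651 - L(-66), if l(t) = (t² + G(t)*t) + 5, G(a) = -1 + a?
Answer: 164911/46 ≈ 3585.0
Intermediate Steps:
l(t) = 5 + t² + t*(-1 + t) (l(t) = (t² + (-1 + t)*t) + 5 = (t² + t*(-1 + t)) + 5 = 5 + t² + t*(-1 + t))
L(F) = 1/(20 + F) - F (L(F) = 1/(F + (5 - 1*3 + 2*3²)) - F = 1/(F + (5 - 3 + 2*9)) - F = 1/(F + (5 - 3 + 18)) - F = 1/(F + 20) - F = 1/(20 + F) - F)
3651 - L(-66) = 3651 - (1 - 1*(-66)² - 20*(-66))/(20 - 66) = 3651 - (1 - 1*4356 + 1320)/(-46) = 3651 - (-1)*(1 - 4356 + 1320)/46 = 3651 - (-1)*(-3035)/46 = 3651 - 1*3035/46 = 3651 - 3035/46 = 164911/46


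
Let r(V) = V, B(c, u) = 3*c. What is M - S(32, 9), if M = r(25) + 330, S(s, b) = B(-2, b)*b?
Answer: 409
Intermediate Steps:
S(s, b) = -6*b (S(s, b) = (3*(-2))*b = -6*b)
M = 355 (M = 25 + 330 = 355)
M - S(32, 9) = 355 - (-6)*9 = 355 - 1*(-54) = 355 + 54 = 409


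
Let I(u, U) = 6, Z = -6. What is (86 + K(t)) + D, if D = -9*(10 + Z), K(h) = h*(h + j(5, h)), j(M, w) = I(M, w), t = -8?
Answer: 66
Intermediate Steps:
j(M, w) = 6
K(h) = h*(6 + h) (K(h) = h*(h + 6) = h*(6 + h))
D = -36 (D = -9*(10 - 6) = -9*4 = -36)
(86 + K(t)) + D = (86 - 8*(6 - 8)) - 36 = (86 - 8*(-2)) - 36 = (86 + 16) - 36 = 102 - 36 = 66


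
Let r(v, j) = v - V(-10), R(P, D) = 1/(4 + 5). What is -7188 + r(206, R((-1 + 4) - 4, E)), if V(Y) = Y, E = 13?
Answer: -6972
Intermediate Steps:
R(P, D) = ⅑ (R(P, D) = 1/9 = ⅑)
r(v, j) = 10 + v (r(v, j) = v - 1*(-10) = v + 10 = 10 + v)
-7188 + r(206, R((-1 + 4) - 4, E)) = -7188 + (10 + 206) = -7188 + 216 = -6972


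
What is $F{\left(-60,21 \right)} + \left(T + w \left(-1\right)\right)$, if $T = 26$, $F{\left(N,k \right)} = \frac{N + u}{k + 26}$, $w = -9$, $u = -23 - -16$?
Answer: $\frac{1578}{47} \approx 33.574$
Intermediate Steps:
$u = -7$ ($u = -23 + 16 = -7$)
$F{\left(N,k \right)} = \frac{-7 + N}{26 + k}$ ($F{\left(N,k \right)} = \frac{N - 7}{k + 26} = \frac{-7 + N}{26 + k}$)
$F{\left(-60,21 \right)} + \left(T + w \left(-1\right)\right) = \frac{-7 - 60}{26 + 21} + \left(26 - -9\right) = \frac{1}{47} \left(-67\right) + \left(26 + 9\right) = \frac{1}{47} \left(-67\right) + 35 = - \frac{67}{47} + 35 = \frac{1578}{47}$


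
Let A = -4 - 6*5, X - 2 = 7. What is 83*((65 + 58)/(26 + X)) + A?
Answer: 9019/35 ≈ 257.69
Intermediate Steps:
X = 9 (X = 2 + 7 = 9)
A = -34 (A = -4 - 30 = -34)
83*((65 + 58)/(26 + X)) + A = 83*((65 + 58)/(26 + 9)) - 34 = 83*(123/35) - 34 = 10209/35 - 34 = 9019/35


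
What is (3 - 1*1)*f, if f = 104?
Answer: 208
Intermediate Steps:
(3 - 1*1)*f = (3 - 1*1)*104 = (3 - 1)*104 = 2*104 = 208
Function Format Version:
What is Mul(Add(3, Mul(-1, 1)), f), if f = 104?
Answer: 208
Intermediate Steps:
Mul(Add(3, Mul(-1, 1)), f) = Mul(Add(3, Mul(-1, 1)), 104) = Mul(Add(3, -1), 104) = Mul(2, 104) = 208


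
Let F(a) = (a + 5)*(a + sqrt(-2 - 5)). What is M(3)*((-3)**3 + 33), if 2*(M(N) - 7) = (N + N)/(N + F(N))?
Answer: 49920/1177 - 144*I*sqrt(7)/1177 ≈ 42.413 - 0.32369*I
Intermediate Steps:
F(a) = (5 + a)*(a + I*sqrt(7)) (F(a) = (5 + a)*(a + sqrt(-7)) = (5 + a)*(a + I*sqrt(7)))
M(N) = 7 + N/(N**2 + 6*N + 5*I*sqrt(7) + I*N*sqrt(7)) (M(N) = 7 + ((N + N)/(N + (N**2 + 5*N + 5*I*sqrt(7) + I*N*sqrt(7))))/2 = 7 + ((2*N)/(N**2 + 6*N + 5*I*sqrt(7) + I*N*sqrt(7)))/2 = 7 + (2*N/(N**2 + 6*N + 5*I*sqrt(7) + I*N*sqrt(7)))/2 = 7 + N/(N**2 + 6*N + 5*I*sqrt(7) + I*N*sqrt(7)))
M(3)*((-3)**3 + 33) = ((7*3**2 + 43*3 + 35*I*sqrt(7) + 7*I*3*sqrt(7))/(3**2 + 6*3 + 5*I*sqrt(7) + I*3*sqrt(7)))*((-3)**3 + 33) = ((7*9 + 129 + 35*I*sqrt(7) + 21*I*sqrt(7))/(9 + 18 + 5*I*sqrt(7) + 3*I*sqrt(7)))*(-27 + 33) = ((63 + 129 + 35*I*sqrt(7) + 21*I*sqrt(7))/(27 + 8*I*sqrt(7)))*6 = ((192 + 56*I*sqrt(7))/(27 + 8*I*sqrt(7)))*6 = 6*(192 + 56*I*sqrt(7))/(27 + 8*I*sqrt(7))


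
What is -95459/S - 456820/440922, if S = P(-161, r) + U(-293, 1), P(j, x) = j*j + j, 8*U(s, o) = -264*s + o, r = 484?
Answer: -233098824322/62485922613 ≈ -3.7304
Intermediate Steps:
U(s, o) = -33*s + o/8 (U(s, o) = (-264*s + o)/8 = (o - 264*s)/8 = -33*s + o/8)
P(j, x) = j + j² (P(j, x) = j² + j = j + j²)
S = 283433/8 (S = -161*(1 - 161) + (-33*(-293) + (⅛)*1) = -161*(-160) + (9669 + ⅛) = 25760 + 77353/8 = 283433/8 ≈ 35429.)
-95459/S - 456820/440922 = -95459/283433/8 - 456820/440922 = -95459*8/283433 - 456820*1/440922 = -763672/283433 - 228410/220461 = -233098824322/62485922613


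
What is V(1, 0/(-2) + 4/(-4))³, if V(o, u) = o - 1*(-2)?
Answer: 27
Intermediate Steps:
V(o, u) = 2 + o (V(o, u) = o + 2 = 2 + o)
V(1, 0/(-2) + 4/(-4))³ = (2 + 1)³ = 3³ = 27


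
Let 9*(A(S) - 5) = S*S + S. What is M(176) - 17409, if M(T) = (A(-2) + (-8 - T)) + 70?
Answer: -157660/9 ≈ -17518.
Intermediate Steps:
A(S) = 5 + S/9 + S**2/9 (A(S) = 5 + (S*S + S)/9 = 5 + (S**2 + S)/9 = 5 + (S + S**2)/9 = 5 + (S/9 + S**2/9) = 5 + S/9 + S**2/9)
M(T) = 605/9 - T (M(T) = ((5 + (1/9)*(-2) + (1/9)*(-2)**2) + (-8 - T)) + 70 = ((5 - 2/9 + (1/9)*4) + (-8 - T)) + 70 = ((5 - 2/9 + 4/9) + (-8 - T)) + 70 = (47/9 + (-8 - T)) + 70 = (-25/9 - T) + 70 = 605/9 - T)
M(176) - 17409 = (605/9 - 1*176) - 17409 = (605/9 - 176) - 17409 = -979/9 - 17409 = -157660/9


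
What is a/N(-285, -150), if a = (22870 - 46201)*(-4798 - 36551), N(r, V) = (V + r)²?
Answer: 107190391/21025 ≈ 5098.2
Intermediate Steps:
a = 964713519 (a = -23331*(-41349) = 964713519)
a/N(-285, -150) = 964713519/((-150 - 285)²) = 964713519/((-435)²) = 964713519/189225 = 964713519*(1/189225) = 107190391/21025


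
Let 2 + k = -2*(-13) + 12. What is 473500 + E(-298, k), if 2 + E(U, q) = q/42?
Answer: 3314492/7 ≈ 4.7350e+5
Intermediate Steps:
k = 36 (k = -2 + (-2*(-13) + 12) = -2 + (26 + 12) = -2 + 38 = 36)
E(U, q) = -2 + q/42
473500 + E(-298, k) = 473500 + (-2 + (1/42)*36) = 473500 + (-2 + 6/7) = 473500 - 8/7 = 3314492/7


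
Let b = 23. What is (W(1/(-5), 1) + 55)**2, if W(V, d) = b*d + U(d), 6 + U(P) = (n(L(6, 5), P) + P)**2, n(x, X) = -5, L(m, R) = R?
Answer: 7744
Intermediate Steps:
U(P) = -6 + (-5 + P)**2
W(V, d) = -6 + (-5 + d)**2 + 23*d (W(V, d) = 23*d + (-6 + (-5 + d)**2) = -6 + (-5 + d)**2 + 23*d)
(W(1/(-5), 1) + 55)**2 = ((19 + 1**2 + 13*1) + 55)**2 = ((19 + 1 + 13) + 55)**2 = (33 + 55)**2 = 88**2 = 7744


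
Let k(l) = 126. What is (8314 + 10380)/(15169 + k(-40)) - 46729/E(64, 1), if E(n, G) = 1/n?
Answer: -45742064826/15295 ≈ -2.9907e+6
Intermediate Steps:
(8314 + 10380)/(15169 + k(-40)) - 46729/E(64, 1) = (8314 + 10380)/(15169 + 126) - 46729/(1/64) = 18694/15295 - 46729/1/64 = 18694*(1/15295) - 46729*64 = 18694/15295 - 2990656 = -45742064826/15295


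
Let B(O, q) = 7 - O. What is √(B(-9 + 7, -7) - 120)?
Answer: I*√111 ≈ 10.536*I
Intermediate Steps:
√(B(-9 + 7, -7) - 120) = √((7 - (-9 + 7)) - 120) = √((7 - 1*(-2)) - 120) = √((7 + 2) - 120) = √(9 - 120) = √(-111) = I*√111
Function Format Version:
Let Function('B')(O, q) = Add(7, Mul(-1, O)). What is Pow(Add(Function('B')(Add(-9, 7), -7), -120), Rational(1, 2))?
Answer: Mul(I, Pow(111, Rational(1, 2))) ≈ Mul(10.536, I)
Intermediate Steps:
Pow(Add(Function('B')(Add(-9, 7), -7), -120), Rational(1, 2)) = Pow(Add(Add(7, Mul(-1, Add(-9, 7))), -120), Rational(1, 2)) = Pow(Add(Add(7, Mul(-1, -2)), -120), Rational(1, 2)) = Pow(Add(Add(7, 2), -120), Rational(1, 2)) = Pow(Add(9, -120), Rational(1, 2)) = Pow(-111, Rational(1, 2)) = Mul(I, Pow(111, Rational(1, 2)))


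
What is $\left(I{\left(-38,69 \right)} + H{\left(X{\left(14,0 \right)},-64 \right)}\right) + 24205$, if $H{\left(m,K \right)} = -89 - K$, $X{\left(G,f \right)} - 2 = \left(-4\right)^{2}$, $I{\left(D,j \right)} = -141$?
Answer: $24039$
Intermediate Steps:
$X{\left(G,f \right)} = 18$ ($X{\left(G,f \right)} = 2 + \left(-4\right)^{2} = 2 + 16 = 18$)
$\left(I{\left(-38,69 \right)} + H{\left(X{\left(14,0 \right)},-64 \right)}\right) + 24205 = \left(-141 - 25\right) + 24205 = -166 + 24205 = 24039$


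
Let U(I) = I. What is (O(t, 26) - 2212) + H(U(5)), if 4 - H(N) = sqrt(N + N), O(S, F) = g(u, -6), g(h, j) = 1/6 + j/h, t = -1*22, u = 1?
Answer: -13283/6 - sqrt(10) ≈ -2217.0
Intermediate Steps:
t = -22
g(h, j) = 1/6 + j/h (g(h, j) = 1*(1/6) + j/h = 1/6 + j/h)
O(S, F) = -35/6 (O(S, F) = (-6 + (1/6)*1)/1 = 1*(-6 + 1/6) = 1*(-35/6) = -35/6)
H(N) = 4 - sqrt(2)*sqrt(N) (H(N) = 4 - sqrt(N + N) = 4 - sqrt(2*N) = 4 - sqrt(2)*sqrt(N))
(O(t, 26) - 2212) + H(U(5)) = (-35/6 - 2212) + (4 - sqrt(2)*sqrt(5)) = -13307/6 + (4 - sqrt(10)) = -13283/6 - sqrt(10)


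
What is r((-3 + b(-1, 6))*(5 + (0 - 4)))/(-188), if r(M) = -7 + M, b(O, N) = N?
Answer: 1/47 ≈ 0.021277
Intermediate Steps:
r((-3 + b(-1, 6))*(5 + (0 - 4)))/(-188) = (-7 + (-3 + 6)*(5 + (0 - 4)))/(-188) = (-7 + 3*(5 - 4))*(-1/188) = (-7 + 3*1)*(-1/188) = (-7 + 3)*(-1/188) = -4*(-1/188) = 1/47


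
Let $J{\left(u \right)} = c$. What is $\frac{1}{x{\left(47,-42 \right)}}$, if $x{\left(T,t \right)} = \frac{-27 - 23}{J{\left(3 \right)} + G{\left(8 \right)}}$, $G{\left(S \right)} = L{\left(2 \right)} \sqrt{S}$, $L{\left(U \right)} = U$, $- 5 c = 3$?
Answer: $\frac{3}{250} - \frac{2 \sqrt{2}}{25} \approx -0.10114$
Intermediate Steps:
$c = - \frac{3}{5}$ ($c = \left(- \frac{1}{5}\right) 3 = - \frac{3}{5} \approx -0.6$)
$J{\left(u \right)} = - \frac{3}{5}$
$G{\left(S \right)} = 2 \sqrt{S}$
$x{\left(T,t \right)} = - \frac{50}{- \frac{3}{5} + 4 \sqrt{2}}$ ($x{\left(T,t \right)} = \frac{-27 - 23}{- \frac{3}{5} + 2 \sqrt{8}} = - \frac{50}{- \frac{3}{5} + 2 \cdot 2 \sqrt{2}} = - \frac{50}{- \frac{3}{5} + 4 \sqrt{2}}$)
$\frac{1}{x{\left(47,-42 \right)}} = \frac{1}{- \frac{750}{791} - \frac{5000 \sqrt{2}}{791}}$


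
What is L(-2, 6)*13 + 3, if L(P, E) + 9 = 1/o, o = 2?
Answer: -215/2 ≈ -107.50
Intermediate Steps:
L(P, E) = -17/2 (L(P, E) = -9 + 1/2 = -9 + ½ = -17/2)
L(-2, 6)*13 + 3 = -17/2*13 + 3 = -221/2 + 3 = -215/2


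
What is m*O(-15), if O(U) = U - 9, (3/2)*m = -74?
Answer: 1184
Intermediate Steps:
m = -148/3 (m = (2/3)*(-74) = -148/3 ≈ -49.333)
O(U) = -9 + U
m*O(-15) = -148*(-9 - 15)/3 = -148/3*(-24) = 1184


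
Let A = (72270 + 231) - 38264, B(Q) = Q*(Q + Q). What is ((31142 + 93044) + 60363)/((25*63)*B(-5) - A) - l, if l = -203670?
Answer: 9066147259/44513 ≈ 2.0367e+5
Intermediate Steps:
B(Q) = 2*Q² (B(Q) = Q*(2*Q) = 2*Q²)
A = 34237 (A = 72501 - 38264 = 34237)
((31142 + 93044) + 60363)/((25*63)*B(-5) - A) - l = ((31142 + 93044) + 60363)/((25*63)*(2*(-5)²) - 1*34237) - 1*(-203670) = (124186 + 60363)/(1575*(2*25) - 34237) + 203670 = 184549/(1575*50 - 34237) + 203670 = 184549/(78750 - 34237) + 203670 = 184549/44513 + 203670 = 9066147259/44513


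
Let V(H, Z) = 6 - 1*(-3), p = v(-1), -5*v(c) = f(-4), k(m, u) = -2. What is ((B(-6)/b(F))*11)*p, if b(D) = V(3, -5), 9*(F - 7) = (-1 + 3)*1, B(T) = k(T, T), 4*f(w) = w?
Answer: -22/45 ≈ -0.48889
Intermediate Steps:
f(w) = w/4
B(T) = -2
v(c) = ⅕ (v(c) = -(-4)/20 = -⅕*(-1) = ⅕)
F = 65/9 (F = 7 + ((-1 + 3)*1)/9 = 7 + (2*1)/9 = 7 + (⅑)*2 = 7 + 2/9 = 65/9 ≈ 7.2222)
p = ⅕ ≈ 0.20000
V(H, Z) = 9 (V(H, Z) = 6 + 3 = 9)
b(D) = 9
((B(-6)/b(F))*11)*p = (-2/9*11)*(⅕) = (-2*⅑*11)*(⅕) = -2/9*11*(⅕) = -22/9*⅕ = -22/45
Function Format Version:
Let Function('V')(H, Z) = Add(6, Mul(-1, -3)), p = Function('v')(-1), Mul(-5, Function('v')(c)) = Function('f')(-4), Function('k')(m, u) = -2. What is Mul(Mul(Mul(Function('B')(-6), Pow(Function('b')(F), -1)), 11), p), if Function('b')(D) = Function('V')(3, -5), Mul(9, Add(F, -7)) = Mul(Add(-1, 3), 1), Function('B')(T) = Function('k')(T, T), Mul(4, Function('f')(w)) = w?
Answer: Rational(-22, 45) ≈ -0.48889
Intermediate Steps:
Function('f')(w) = Mul(Rational(1, 4), w)
Function('B')(T) = -2
Function('v')(c) = Rational(1, 5) (Function('v')(c) = Mul(Rational(-1, 5), Mul(Rational(1, 4), -4)) = Mul(Rational(-1, 5), -1) = Rational(1, 5))
F = Rational(65, 9) (F = Add(7, Mul(Rational(1, 9), Mul(Add(-1, 3), 1))) = Add(7, Mul(Rational(1, 9), Mul(2, 1))) = Add(7, Mul(Rational(1, 9), 2)) = Add(7, Rational(2, 9)) = Rational(65, 9) ≈ 7.2222)
p = Rational(1, 5) ≈ 0.20000
Function('V')(H, Z) = 9 (Function('V')(H, Z) = Add(6, 3) = 9)
Function('b')(D) = 9
Mul(Mul(Mul(Function('B')(-6), Pow(Function('b')(F), -1)), 11), p) = Mul(Mul(Mul(-2, Pow(9, -1)), 11), Rational(1, 5)) = Mul(Mul(Mul(-2, Rational(1, 9)), 11), Rational(1, 5)) = Mul(Mul(Rational(-2, 9), 11), Rational(1, 5)) = Mul(Rational(-22, 9), Rational(1, 5)) = Rational(-22, 45)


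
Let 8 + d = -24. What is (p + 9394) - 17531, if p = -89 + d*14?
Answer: -8674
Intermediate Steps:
d = -32 (d = -8 - 24 = -32)
p = -537 (p = -89 - 32*14 = -89 - 448 = -537)
(p + 9394) - 17531 = (-537 + 9394) - 17531 = 8857 - 17531 = -8674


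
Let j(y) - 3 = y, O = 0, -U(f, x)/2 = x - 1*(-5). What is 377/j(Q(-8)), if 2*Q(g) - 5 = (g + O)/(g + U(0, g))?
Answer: 754/15 ≈ 50.267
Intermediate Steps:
U(f, x) = -10 - 2*x (U(f, x) = -2*(x - 1*(-5)) = -2*(x + 5) = -2*(5 + x) = -10 - 2*x)
Q(g) = 5/2 + g/(2*(-10 - g)) (Q(g) = 5/2 + ((g + 0)/(g + (-10 - 2*g)))/2 = 5/2 + (g/(-10 - g))/2 = 5/2 + g/(2*(-10 - g)))
j(y) = 3 + y
377/j(Q(-8)) = 377/(3 + (25 + 2*(-8))/(10 - 8)) = 377/(3 + (25 - 16)/2) = 377/(3 + (½)*9) = 377/(3 + 9/2) = 377/(15/2) = 377*(2/15) = 754/15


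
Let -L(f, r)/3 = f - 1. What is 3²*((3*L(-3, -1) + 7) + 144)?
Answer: 1683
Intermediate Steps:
L(f, r) = 3 - 3*f (L(f, r) = -3*(f - 1) = -3*(-1 + f) = 3 - 3*f)
3²*((3*L(-3, -1) + 7) + 144) = 3²*((3*(3 - 3*(-3)) + 7) + 144) = 9*((3*(3 + 9) + 7) + 144) = 9*((3*12 + 7) + 144) = 9*((36 + 7) + 144) = 9*(43 + 144) = 9*187 = 1683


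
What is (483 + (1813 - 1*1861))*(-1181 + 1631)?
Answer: 195750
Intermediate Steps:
(483 + (1813 - 1*1861))*(-1181 + 1631) = (483 + (1813 - 1861))*450 = (483 - 48)*450 = 435*450 = 195750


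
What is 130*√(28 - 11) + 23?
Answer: 23 + 130*√17 ≈ 559.00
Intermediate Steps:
130*√(28 - 11) + 23 = 130*√17 + 23 = 23 + 130*√17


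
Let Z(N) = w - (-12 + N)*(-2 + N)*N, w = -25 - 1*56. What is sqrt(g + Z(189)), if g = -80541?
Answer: 3*I*sqrt(704037) ≈ 2517.2*I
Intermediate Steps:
w = -81 (w = -25 - 56 = -81)
Z(N) = -81 - N*(-12 + N)*(-2 + N) (Z(N) = -81 - (-12 + N)*(-2 + N)*N = -81 - N*(-12 + N)*(-2 + N))
sqrt(g + Z(189)) = sqrt(-80541 + (-81 - 1*189**3 - 24*189 + 14*189**2)) = sqrt(-80541 + (-81 - 1*6751269 - 4536 + 14*35721)) = sqrt(-80541 + (-81 - 6751269 - 4536 + 500094)) = sqrt(-80541 - 6255792) = sqrt(-6336333) = 3*I*sqrt(704037)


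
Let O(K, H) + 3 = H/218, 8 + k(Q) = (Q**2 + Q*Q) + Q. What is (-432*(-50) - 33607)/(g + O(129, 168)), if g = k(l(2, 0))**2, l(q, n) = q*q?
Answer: -1308763/85213 ≈ -15.359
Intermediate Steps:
l(q, n) = q**2
k(Q) = -8 + Q + 2*Q**2 (k(Q) = -8 + ((Q**2 + Q*Q) + Q) = -8 + ((Q**2 + Q**2) + Q) = -8 + (2*Q**2 + Q) = -8 + (Q + 2*Q**2) = -8 + Q + 2*Q**2)
O(K, H) = -3 + H/218
g = 784 (g = (-8 + 2**2 + 2*(2**2)**2)**2 = (-8 + 4 + 2*4**2)**2 = (-8 + 4 + 2*16)**2 = (-8 + 4 + 32)**2 = 28**2 = 784)
(-432*(-50) - 33607)/(g + O(129, 168)) = (-432*(-50) - 33607)/(784 + (-3 + (1/218)*168)) = (21600 - 33607)/(784 + (-3 + 84/109)) = -12007/(784 - 243/109) = -12007/85213/109 = -12007*109/85213 = -1308763/85213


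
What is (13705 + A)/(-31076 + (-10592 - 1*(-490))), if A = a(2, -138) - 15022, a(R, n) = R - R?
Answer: 439/13726 ≈ 0.031983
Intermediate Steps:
a(R, n) = 0
A = -15022 (A = 0 - 15022 = -15022)
(13705 + A)/(-31076 + (-10592 - 1*(-490))) = (13705 - 15022)/(-31076 + (-10592 - 1*(-490))) = -1317/(-31076 + (-10592 + 490)) = -1317/(-31076 - 10102) = -1317/(-41178) = -1317*(-1/41178) = 439/13726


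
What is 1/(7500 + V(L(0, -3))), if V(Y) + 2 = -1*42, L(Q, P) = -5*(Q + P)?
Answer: 1/7456 ≈ 0.00013412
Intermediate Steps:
L(Q, P) = -5*P - 5*Q (L(Q, P) = -5*(P + Q) = -5*P - 5*Q)
V(Y) = -44 (V(Y) = -2 - 1*42 = -2 - 42 = -44)
1/(7500 + V(L(0, -3))) = 1/(7500 - 44) = 1/7456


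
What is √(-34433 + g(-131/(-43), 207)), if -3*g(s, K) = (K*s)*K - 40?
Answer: 2*I*√324220731/129 ≈ 279.17*I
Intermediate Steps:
g(s, K) = 40/3 - s*K²/3 (g(s, K) = -((K*s)*K - 40)/3 = -(s*K² - 40)/3 = -(-40 + s*K²)/3 = 40/3 - s*K²/3)
√(-34433 + g(-131/(-43), 207)) = √(-34433 + (40/3 - ⅓*(-131/(-43))*207²)) = √(-34433 + (40/3 - ⅓*(-131*(-1/43))*42849)) = √(-34433 + (40/3 - ⅓*131/43*42849)) = √(-34433 + (40/3 - 1871073/43)) = √(-34433 - 5611499/129) = √(-10053356/129) = 2*I*√324220731/129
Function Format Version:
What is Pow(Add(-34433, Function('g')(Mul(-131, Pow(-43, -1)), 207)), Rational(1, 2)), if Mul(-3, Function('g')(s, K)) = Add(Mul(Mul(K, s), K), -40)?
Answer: Mul(Rational(2, 129), I, Pow(324220731, Rational(1, 2))) ≈ Mul(279.17, I)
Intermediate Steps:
Function('g')(s, K) = Add(Rational(40, 3), Mul(Rational(-1, 3), s, Pow(K, 2))) (Function('g')(s, K) = Mul(Rational(-1, 3), Add(Mul(Mul(K, s), K), -40)) = Mul(Rational(-1, 3), Add(Mul(s, Pow(K, 2)), -40)) = Mul(Rational(-1, 3), Add(-40, Mul(s, Pow(K, 2)))) = Add(Rational(40, 3), Mul(Rational(-1, 3), s, Pow(K, 2))))
Pow(Add(-34433, Function('g')(Mul(-131, Pow(-43, -1)), 207)), Rational(1, 2)) = Pow(Add(-34433, Add(Rational(40, 3), Mul(Rational(-1, 3), Mul(-131, Pow(-43, -1)), Pow(207, 2)))), Rational(1, 2)) = Pow(Add(-34433, Add(Rational(40, 3), Mul(Rational(-1, 3), Mul(-131, Rational(-1, 43)), 42849))), Rational(1, 2)) = Pow(Add(-34433, Add(Rational(40, 3), Mul(Rational(-1, 3), Rational(131, 43), 42849))), Rational(1, 2)) = Pow(Add(-34433, Add(Rational(40, 3), Rational(-1871073, 43))), Rational(1, 2)) = Pow(Add(-34433, Rational(-5611499, 129)), Rational(1, 2)) = Pow(Rational(-10053356, 129), Rational(1, 2)) = Mul(Rational(2, 129), I, Pow(324220731, Rational(1, 2)))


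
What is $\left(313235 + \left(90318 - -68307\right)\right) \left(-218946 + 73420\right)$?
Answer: $-68667898360$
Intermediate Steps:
$\left(313235 + \left(90318 - -68307\right)\right) \left(-218946 + 73420\right) = \left(313235 + \left(90318 + 68307\right)\right) \left(-145526\right) = \left(313235 + 158625\right) \left(-145526\right) = 471860 \left(-145526\right) = -68667898360$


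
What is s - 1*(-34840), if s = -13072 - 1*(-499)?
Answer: 22267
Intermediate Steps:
s = -12573 (s = -13072 + 499 = -12573)
s - 1*(-34840) = -12573 - 1*(-34840) = -12573 + 34840 = 22267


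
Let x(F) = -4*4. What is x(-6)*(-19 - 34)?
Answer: 848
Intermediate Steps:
x(F) = -16
x(-6)*(-19 - 34) = -16*(-19 - 34) = -16*(-53) = 848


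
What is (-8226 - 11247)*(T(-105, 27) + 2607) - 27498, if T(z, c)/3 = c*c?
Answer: -93381060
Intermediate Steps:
T(z, c) = 3*c² (T(z, c) = 3*(c*c) = 3*c²)
(-8226 - 11247)*(T(-105, 27) + 2607) - 27498 = (-8226 - 11247)*(3*27² + 2607) - 27498 = -19473*(3*729 + 2607) - 27498 = -19473*(2187 + 2607) - 27498 = -19473*4794 - 27498 = -93353562 - 27498 = -93381060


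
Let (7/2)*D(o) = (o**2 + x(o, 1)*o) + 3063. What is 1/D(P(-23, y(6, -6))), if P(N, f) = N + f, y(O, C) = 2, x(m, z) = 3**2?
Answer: 7/6630 ≈ 0.0010558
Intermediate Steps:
x(m, z) = 9
D(o) = 6126/7 + 2*o**2/7 + 18*o/7 (D(o) = 2*((o**2 + 9*o) + 3063)/7 = 2*(3063 + o**2 + 9*o)/7 = 6126/7 + 2*o**2/7 + 18*o/7)
1/D(P(-23, y(6, -6))) = 1/(6126/7 + 2*(-23 + 2)**2/7 + 18*(-23 + 2)/7) = 1/(6126/7 + (2/7)*(-21)**2 + (18/7)*(-21)) = 1/(6126/7 + (2/7)*441 - 54) = 1/(6126/7 + 126 - 54) = 1/(6630/7) = 7/6630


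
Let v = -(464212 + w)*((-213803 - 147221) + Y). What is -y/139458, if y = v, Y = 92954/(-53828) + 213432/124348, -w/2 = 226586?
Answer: -277895154886621480/9723424532437 ≈ -28580.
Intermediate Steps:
w = -453172 (w = -2*226586 = -453172)
Y = -8753287/836675518 (Y = 92954*(-1/53828) + 213432*(1/124348) = -46477/26914 + 53358/31087 = -8753287/836675518 ≈ -0.010462)
v = 1667370929319728880/418337759 (v = -(464212 - 453172)*((-213803 - 147221) - 8753287/836675518) = -11040*(-361024 - 8753287/836675518) = -11040*(-302059950963719)/836675518 = -1*(-1667370929319728880/418337759) = 1667370929319728880/418337759 ≈ 3.9857e+9)
y = 1667370929319728880/418337759 ≈ 3.9857e+9
-y/139458 = -1667370929319728880/(418337759*139458) = -1*277895154886621480/9723424532437 = -277895154886621480/9723424532437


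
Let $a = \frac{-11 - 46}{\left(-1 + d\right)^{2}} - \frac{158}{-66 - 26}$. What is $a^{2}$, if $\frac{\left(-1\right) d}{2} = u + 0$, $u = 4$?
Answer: $\frac{1585081}{1542564} \approx 1.0276$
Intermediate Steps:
$d = -8$ ($d = - 2 \left(4 + 0\right) = \left(-2\right) 4 = -8$)
$a = \frac{1259}{1242}$ ($a = \frac{-11 - 46}{\left(-1 - 8\right)^{2}} - \frac{158}{-66 - 26} = - \frac{57}{\left(-9\right)^{2}} - \frac{158}{-92} = - \frac{57}{81} - - \frac{79}{46} = \left(-57\right) \frac{1}{81} + \frac{79}{46} = - \frac{19}{27} + \frac{79}{46} = \frac{1259}{1242} \approx 1.0137$)
$a^{2} = \left(\frac{1259}{1242}\right)^{2} = \frac{1585081}{1542564}$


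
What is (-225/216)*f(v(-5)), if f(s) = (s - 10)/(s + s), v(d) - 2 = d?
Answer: -325/144 ≈ -2.2569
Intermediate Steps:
v(d) = 2 + d
f(s) = (-10 + s)/(2*s) (f(s) = (-10 + s)/((2*s)) = (-10 + s)*(1/(2*s)) = (-10 + s)/(2*s))
(-225/216)*f(v(-5)) = (-225/216)*((-10 + (2 - 5))/(2*(2 - 5))) = (-225*1/216)*((½)*(-10 - 3)/(-3)) = -25*(-1)*(-13)/(48*3) = -25/24*13/6 = -325/144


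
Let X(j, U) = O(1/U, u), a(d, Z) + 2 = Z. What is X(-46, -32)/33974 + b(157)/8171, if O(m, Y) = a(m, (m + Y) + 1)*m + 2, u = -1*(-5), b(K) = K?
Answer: 5477628523/284263991296 ≈ 0.019270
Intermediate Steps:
a(d, Z) = -2 + Z
u = 5
O(m, Y) = 2 + m*(-1 + Y + m) (O(m, Y) = (-2 + ((m + Y) + 1))*m + 2 = (-2 + ((Y + m) + 1))*m + 2 = (-2 + (1 + Y + m))*m + 2 = (-1 + Y + m)*m + 2 = m*(-1 + Y + m) + 2 = 2 + m*(-1 + Y + m))
X(j, U) = 2 + (4 + 1/U)/U (X(j, U) = 2 + (-1 + 5 + 1/U)/U = 2 + (4 + 1/U)/U)
X(-46, -32)/33974 + b(157)/8171 = (2 + (-32)⁻² + 4/(-32))/33974 + 157/8171 = (2 + 1/1024 + 4*(-1/32))*(1/33974) + 157*(1/8171) = (2 + 1/1024 - ⅛)*(1/33974) + 157/8171 = (1921/1024)*(1/33974) + 157/8171 = 1921/34789376 + 157/8171 = 5477628523/284263991296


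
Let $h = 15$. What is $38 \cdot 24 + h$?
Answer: $927$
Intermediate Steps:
$38 \cdot 24 + h = 38 \cdot 24 + 15 = 912 + 15 = 927$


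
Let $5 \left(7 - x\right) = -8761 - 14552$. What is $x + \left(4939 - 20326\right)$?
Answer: $- \frac{53587}{5} \approx -10717.0$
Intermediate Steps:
$x = \frac{23348}{5}$ ($x = 7 - \frac{-8761 - 14552}{5} = 7 - - \frac{23313}{5} = 7 + \frac{23313}{5} = \frac{23348}{5} \approx 4669.6$)
$x + \left(4939 - 20326\right) = \frac{23348}{5} + \left(4939 - 20326\right) = \frac{23348}{5} - 15387 = - \frac{53587}{5}$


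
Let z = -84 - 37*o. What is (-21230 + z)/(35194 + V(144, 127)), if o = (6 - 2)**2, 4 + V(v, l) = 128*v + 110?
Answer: -10953/26866 ≈ -0.40769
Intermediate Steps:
V(v, l) = 106 + 128*v (V(v, l) = -4 + (128*v + 110) = -4 + (110 + 128*v) = 106 + 128*v)
o = 16 (o = 4**2 = 16)
z = -676 (z = -84 - 37*16 = -84 - 592 = -676)
(-21230 + z)/(35194 + V(144, 127)) = (-21230 - 676)/(35194 + (106 + 128*144)) = -21906/(35194 + (106 + 18432)) = -21906/(35194 + 18538) = -21906/53732 = -21906*1/53732 = -10953/26866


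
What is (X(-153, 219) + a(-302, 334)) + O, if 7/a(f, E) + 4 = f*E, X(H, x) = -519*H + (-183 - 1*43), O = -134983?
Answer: -5628859351/100872 ≈ -55802.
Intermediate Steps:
X(H, x) = -226 - 519*H (X(H, x) = -519*H + (-183 - 43) = -519*H - 226 = -226 - 519*H)
a(f, E) = 7/(-4 + E*f) (a(f, E) = 7/(-4 + f*E) = 7/(-4 + E*f))
(X(-153, 219) + a(-302, 334)) + O = ((-226 - 519*(-153)) + 7/(-4 + 334*(-302))) - 134983 = ((-226 + 79407) + 7/(-4 - 100868)) - 134983 = (79181 + 7/(-100872)) - 134983 = (79181 + 7*(-1/100872)) - 134983 = (79181 - 7/100872) - 134983 = 7987145825/100872 - 134983 = -5628859351/100872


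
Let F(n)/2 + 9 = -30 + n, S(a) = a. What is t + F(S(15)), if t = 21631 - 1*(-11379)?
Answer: 32962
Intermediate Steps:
F(n) = -78 + 2*n (F(n) = -18 + 2*(-30 + n) = -18 + (-60 + 2*n) = -78 + 2*n)
t = 33010 (t = 21631 + 11379 = 33010)
t + F(S(15)) = 33010 + (-78 + 2*15) = 33010 + (-78 + 30) = 33010 - 48 = 32962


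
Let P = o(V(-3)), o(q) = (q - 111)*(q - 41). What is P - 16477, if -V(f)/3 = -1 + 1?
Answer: -11926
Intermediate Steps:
V(f) = 0 (V(f) = -3*(-1 + 1) = -3*0 = 0)
o(q) = (-111 + q)*(-41 + q)
P = 4551 (P = 4551 + 0² - 152*0 = 4551 + 0 + 0 = 4551)
P - 16477 = 4551 - 16477 = -11926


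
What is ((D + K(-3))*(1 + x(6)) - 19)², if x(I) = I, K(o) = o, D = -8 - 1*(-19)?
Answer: 1369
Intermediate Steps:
D = 11 (D = -8 + 19 = 11)
((D + K(-3))*(1 + x(6)) - 19)² = ((11 - 3)*(1 + 6) - 19)² = (8*7 - 19)² = (56 - 19)² = 37² = 1369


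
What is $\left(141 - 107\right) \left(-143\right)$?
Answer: $-4862$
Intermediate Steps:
$\left(141 - 107\right) \left(-143\right) = 34 \left(-143\right) = -4862$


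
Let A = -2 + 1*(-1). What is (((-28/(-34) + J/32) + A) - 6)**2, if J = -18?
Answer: 5650129/73984 ≈ 76.370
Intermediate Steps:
A = -3 (A = -2 - 1 = -3)
(((-28/(-34) + J/32) + A) - 6)**2 = (((-28/(-34) - 18/32) - 3) - 6)**2 = (((-28*(-1/34) - 18*1/32) - 3) - 6)**2 = (((14/17 - 9/16) - 3) - 6)**2 = ((71/272 - 3) - 6)**2 = (-745/272 - 6)**2 = (-2377/272)**2 = 5650129/73984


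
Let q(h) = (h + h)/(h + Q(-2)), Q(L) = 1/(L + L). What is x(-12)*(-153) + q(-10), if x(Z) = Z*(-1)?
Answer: -75196/41 ≈ -1834.0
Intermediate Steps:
x(Z) = -Z
Q(L) = 1/(2*L)
q(h) = 2*h/(-¼ + h) (q(h) = (h + h)/(h + (½)/(-2)) = (2*h)/(h + (½)*(-½)) = (2*h)/(h - ¼) = (2*h)/(-¼ + h) = 2*h/(-¼ + h))
x(-12)*(-153) + q(-10) = -1*(-12)*(-153) + 8*(-10)/(-1 + 4*(-10)) = 12*(-153) + 8*(-10)/(-1 - 40) = -1836 + 8*(-10)/(-41) = -1836 + 8*(-10)*(-1/41) = -1836 + 80/41 = -75196/41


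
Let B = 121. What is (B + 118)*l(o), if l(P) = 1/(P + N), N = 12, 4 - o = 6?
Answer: 239/10 ≈ 23.900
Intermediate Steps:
o = -2 (o = 4 - 1*6 = 4 - 6 = -2)
l(P) = 1/(12 + P) (l(P) = 1/(P + 12) = 1/(12 + P))
(B + 118)*l(o) = (121 + 118)/(12 - 2) = 239/10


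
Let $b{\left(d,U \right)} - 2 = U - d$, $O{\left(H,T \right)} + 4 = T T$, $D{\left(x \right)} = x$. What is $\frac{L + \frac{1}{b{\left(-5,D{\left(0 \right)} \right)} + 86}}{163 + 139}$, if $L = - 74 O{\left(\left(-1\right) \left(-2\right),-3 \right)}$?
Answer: $- \frac{34409}{28086} \approx -1.2251$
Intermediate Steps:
$O{\left(H,T \right)} = -4 + T^{2}$ ($O{\left(H,T \right)} = -4 + T T = -4 + T^{2}$)
$b{\left(d,U \right)} = 2 + U - d$ ($b{\left(d,U \right)} = 2 + \left(U - d\right) = 2 + U - d$)
$L = -370$ ($L = - 74 \left(-4 + \left(-3\right)^{2}\right) = - 74 \left(-4 + 9\right) = \left(-74\right) 5 = -370$)
$\frac{L + \frac{1}{b{\left(-5,D{\left(0 \right)} \right)} + 86}}{163 + 139} = \frac{-370 + \frac{1}{\left(2 + 0 - -5\right) + 86}}{163 + 139} = \frac{-370 + \frac{1}{\left(2 + 0 + 5\right) + 86}}{302} = \left(-370 + \frac{1}{7 + 86}\right) \frac{1}{302} = \left(-370 + \frac{1}{93}\right) \frac{1}{302} = \left(- \frac{34409}{93}\right) \frac{1}{302} = - \frac{34409}{28086}$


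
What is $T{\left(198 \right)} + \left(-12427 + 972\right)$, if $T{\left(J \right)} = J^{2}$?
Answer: $27749$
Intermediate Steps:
$T{\left(198 \right)} + \left(-12427 + 972\right) = 198^{2} + \left(-12427 + 972\right) = 39204 - 11455 = 27749$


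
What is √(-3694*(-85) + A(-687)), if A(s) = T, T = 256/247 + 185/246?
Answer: √1159264165076862/60762 ≈ 560.35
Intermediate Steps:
T = 108671/60762 (T = 256*(1/247) + 185*(1/246) = 256/247 + 185/246 = 108671/60762 ≈ 1.7885)
A(s) = 108671/60762
√(-3694*(-85) + A(-687)) = √(-3694*(-85) + 108671/60762) = √(313990 + 108671/60762) = √(19078769051/60762) = √1159264165076862/60762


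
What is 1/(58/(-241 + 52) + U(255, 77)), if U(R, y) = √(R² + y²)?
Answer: 5481/1267272235 + 35721*√70954/2534544470 ≈ 0.0037585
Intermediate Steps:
1/(58/(-241 + 52) + U(255, 77)) = 1/(58/(-241 + 52) + √(255² + 77²)) = 1/(58/(-189) + √(65025 + 5929)) = 1/(-1/189*58 + √70954) = 1/(-58/189 + √70954)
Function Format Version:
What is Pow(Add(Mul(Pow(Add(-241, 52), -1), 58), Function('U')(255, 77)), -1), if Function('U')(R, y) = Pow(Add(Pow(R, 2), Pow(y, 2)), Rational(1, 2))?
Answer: Add(Rational(5481, 1267272235), Mul(Rational(35721, 2534544470), Pow(70954, Rational(1, 2)))) ≈ 0.0037585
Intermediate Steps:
Pow(Add(Mul(Pow(Add(-241, 52), -1), 58), Function('U')(255, 77)), -1) = Pow(Add(Mul(Pow(Add(-241, 52), -1), 58), Pow(Add(Pow(255, 2), Pow(77, 2)), Rational(1, 2))), -1) = Pow(Add(Mul(Pow(-189, -1), 58), Pow(Add(65025, 5929), Rational(1, 2))), -1) = Pow(Add(Mul(Rational(-1, 189), 58), Pow(70954, Rational(1, 2))), -1) = Pow(Add(Rational(-58, 189), Pow(70954, Rational(1, 2))), -1)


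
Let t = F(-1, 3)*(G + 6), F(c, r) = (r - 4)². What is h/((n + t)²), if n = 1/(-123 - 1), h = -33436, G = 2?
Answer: -514111936/982081 ≈ -523.49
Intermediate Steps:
F(c, r) = (-4 + r)²
n = -1/124 (n = 1/(-124) = -1/124 ≈ -0.0080645)
t = 8 (t = (-4 + 3)²*(2 + 6) = (-1)²*8 = 1*8 = 8)
h/((n + t)²) = -33436/(-1/124 + 8)² = -33436/((991/124)²) = -33436/982081/15376 = -33436*15376/982081 = -514111936/982081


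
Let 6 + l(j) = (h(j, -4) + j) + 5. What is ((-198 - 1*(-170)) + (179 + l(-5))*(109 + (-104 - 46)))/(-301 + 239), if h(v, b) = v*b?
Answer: 7941/62 ≈ 128.08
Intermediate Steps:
h(v, b) = b*v
l(j) = -1 - 3*j (l(j) = -6 + ((-4*j + j) + 5) = -6 + (-3*j + 5) = -6 + (5 - 3*j) = -1 - 3*j)
((-198 - 1*(-170)) + (179 + l(-5))*(109 + (-104 - 46)))/(-301 + 239) = ((-198 - 1*(-170)) + (179 + (-1 - 3*(-5)))*(109 + (-104 - 46)))/(-301 + 239) = ((-198 + 170) + (179 + (-1 + 15))*(109 - 150))/(-62) = (-28 + (179 + 14)*(-41))*(-1/62) = (-28 + 193*(-41))*(-1/62) = (-28 - 7913)*(-1/62) = -7941*(-1/62) = 7941/62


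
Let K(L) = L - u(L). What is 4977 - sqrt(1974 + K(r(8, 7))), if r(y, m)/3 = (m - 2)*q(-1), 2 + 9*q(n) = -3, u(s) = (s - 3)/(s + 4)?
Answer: 4977 - sqrt(2985801)/39 ≈ 4932.7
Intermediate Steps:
u(s) = (-3 + s)/(4 + s)
q(n) = -5/9 (q(n) = -2/9 + (1/9)*(-3) = -2/9 - 1/3 = -5/9)
r(y, m) = 10/3 - 5*m/3 (r(y, m) = 3*((m - 2)*(-5/9)) = 3*((-2 + m)*(-5/9)) = 3*(10/9 - 5*m/9) = 10/3 - 5*m/3)
K(L) = L - (-3 + L)/(4 + L)
4977 - sqrt(1974 + K(r(8, 7))) = 4977 - sqrt(1974 + (3 - (10/3 - 5/3*7) + (10/3 - 5/3*7)*(4 + (10/3 - 5/3*7)))/(4 + (10/3 - 5/3*7))) = 4977 - sqrt(1974 + (3 - (10/3 - 35/3) + (10/3 - 35/3)*(4 + (10/3 - 35/3)))/(4 + (10/3 - 35/3))) = 4977 - sqrt(1974 + (3 - 1*(-25/3) - 25*(4 - 25/3)/3)/(4 - 25/3)) = 4977 - sqrt(1974 + (3 + 25/3 - 25/3*(-13/3))/(-13/3)) = 4977 - sqrt(1974 - 3*(3 + 25/3 + 325/9)/13) = 4977 - sqrt(1974 - 3/13*427/9) = 4977 - sqrt(1974 - 427/39) = 4977 - sqrt(76559/39) = 4977 - sqrt(2985801)/39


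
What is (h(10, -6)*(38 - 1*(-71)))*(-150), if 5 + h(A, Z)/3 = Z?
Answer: 539550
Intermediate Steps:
h(A, Z) = -15 + 3*Z
(h(10, -6)*(38 - 1*(-71)))*(-150) = ((-15 + 3*(-6))*(38 - 1*(-71)))*(-150) = ((-15 - 18)*(38 + 71))*(-150) = -33*109*(-150) = -3597*(-150) = 539550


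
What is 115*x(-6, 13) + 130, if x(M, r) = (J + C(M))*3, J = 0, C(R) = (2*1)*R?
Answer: -4010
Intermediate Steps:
C(R) = 2*R
x(M, r) = 6*M (x(M, r) = (0 + 2*M)*3 = (2*M)*3 = 6*M)
115*x(-6, 13) + 130 = 115*(6*(-6)) + 130 = 115*(-36) + 130 = -4140 + 130 = -4010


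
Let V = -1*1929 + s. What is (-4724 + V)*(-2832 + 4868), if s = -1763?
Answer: -17134976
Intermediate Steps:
V = -3692 (V = -1*1929 - 1763 = -1929 - 1763 = -3692)
(-4724 + V)*(-2832 + 4868) = (-4724 - 3692)*(-2832 + 4868) = -8416*2036 = -17134976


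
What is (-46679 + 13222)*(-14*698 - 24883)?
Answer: 1159452335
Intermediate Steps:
(-46679 + 13222)*(-14*698 - 24883) = -33457*(-9772 - 24883) = -33457*(-34655) = 1159452335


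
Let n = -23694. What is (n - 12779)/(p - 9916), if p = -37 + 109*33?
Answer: 36473/6356 ≈ 5.7384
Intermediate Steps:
p = 3560 (p = -37 + 3597 = 3560)
(n - 12779)/(p - 9916) = (-23694 - 12779)/(3560 - 9916) = -36473/(-6356) = -36473*(-1/6356) = 36473/6356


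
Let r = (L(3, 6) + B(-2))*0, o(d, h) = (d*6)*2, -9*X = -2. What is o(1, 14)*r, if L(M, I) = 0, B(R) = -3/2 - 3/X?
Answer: 0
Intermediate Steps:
X = 2/9 (X = -⅑*(-2) = 2/9 ≈ 0.22222)
B(R) = -15 (B(R) = -3/2 - 3/2/9 = -3*½ - 3*9/2 = -3/2 - 27/2 = -15)
o(d, h) = 12*d (o(d, h) = (6*d)*2 = 12*d)
r = 0 (r = (0 - 15)*0 = -15*0 = 0)
o(1, 14)*r = (12*1)*0 = 12*0 = 0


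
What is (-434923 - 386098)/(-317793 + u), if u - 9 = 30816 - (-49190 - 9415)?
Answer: 821021/228363 ≈ 3.5952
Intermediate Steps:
u = 89430 (u = 9 + (30816 - (-49190 - 9415)) = 9 + (30816 - 1*(-58605)) = 9 + (30816 + 58605) = 9 + 89421 = 89430)
(-434923 - 386098)/(-317793 + u) = (-434923 - 386098)/(-317793 + 89430) = -821021/(-228363) = -821021*(-1/228363) = 821021/228363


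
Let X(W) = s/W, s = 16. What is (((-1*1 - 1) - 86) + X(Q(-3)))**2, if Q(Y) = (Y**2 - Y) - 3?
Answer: 602176/81 ≈ 7434.3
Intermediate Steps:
Q(Y) = -3 + Y**2 - Y
X(W) = 16/W
(((-1*1 - 1) - 86) + X(Q(-3)))**2 = (((-1*1 - 1) - 86) + 16/(-3 + (-3)**2 - 1*(-3)))**2 = (((-1 - 1) - 86) + 16/(-3 + 9 + 3))**2 = ((-2 - 86) + 16/9)**2 = (-88 + 16*(1/9))**2 = (-88 + 16/9)**2 = (-776/9)**2 = 602176/81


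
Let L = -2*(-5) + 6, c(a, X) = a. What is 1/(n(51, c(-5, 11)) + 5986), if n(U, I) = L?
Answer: 1/6002 ≈ 0.00016661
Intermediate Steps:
L = 16 (L = 10 + 6 = 16)
n(U, I) = 16
1/(n(51, c(-5, 11)) + 5986) = 1/(16 + 5986) = 1/6002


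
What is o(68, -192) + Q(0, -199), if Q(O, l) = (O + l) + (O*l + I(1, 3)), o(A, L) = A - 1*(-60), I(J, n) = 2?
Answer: -69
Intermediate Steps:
o(A, L) = 60 + A (o(A, L) = A + 60 = 60 + A)
Q(O, l) = 2 + O + l + O*l (Q(O, l) = (O + l) + (O*l + 2) = (O + l) + (2 + O*l) = 2 + O + l + O*l)
o(68, -192) + Q(0, -199) = (60 + 68) + (2 + 0 - 199 + 0*(-199)) = 128 + (2 + 0 - 199 + 0) = 128 - 197 = -69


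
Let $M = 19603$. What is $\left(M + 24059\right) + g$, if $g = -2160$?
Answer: $41502$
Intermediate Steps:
$\left(M + 24059\right) + g = \left(19603 + 24059\right) - 2160 = 43662 - 2160 = 41502$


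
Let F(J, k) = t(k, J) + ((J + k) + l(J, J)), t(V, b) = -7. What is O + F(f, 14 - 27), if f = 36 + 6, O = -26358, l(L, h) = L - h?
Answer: -26336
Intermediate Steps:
f = 42
F(J, k) = -7 + J + k (F(J, k) = -7 + ((J + k) + (J - J)) = -7 + ((J + k) + 0) = -7 + (J + k) = -7 + J + k)
O + F(f, 14 - 27) = -26358 + (-7 + 42 + (14 - 27)) = -26358 + (-7 + 42 - 13) = -26358 + 22 = -26336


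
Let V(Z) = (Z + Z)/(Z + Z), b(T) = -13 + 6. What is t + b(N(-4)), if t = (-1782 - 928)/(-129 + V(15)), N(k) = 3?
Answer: 907/64 ≈ 14.172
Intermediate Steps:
b(T) = -7
V(Z) = 1 (V(Z) = (2*Z)/((2*Z)) = (2*Z)*(1/(2*Z)) = 1)
t = 1355/64 (t = (-1782 - 928)/(-129 + 1) = -2710/(-128) = -2710*(-1/128) = 1355/64 ≈ 21.172)
t + b(N(-4)) = 1355/64 - 7 = 907/64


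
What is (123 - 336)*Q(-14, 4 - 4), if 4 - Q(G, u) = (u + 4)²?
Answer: 2556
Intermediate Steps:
Q(G, u) = 4 - (4 + u)² (Q(G, u) = 4 - (u + 4)² = 4 - (4 + u)²)
(123 - 336)*Q(-14, 4 - 4) = (123 - 336)*(4 - (4 + (4 - 4))²) = -213*(4 - (4 + 0)²) = -213*(4 - 1*4²) = -213*(4 - 1*16) = -213*(4 - 16) = -213*(-12) = 2556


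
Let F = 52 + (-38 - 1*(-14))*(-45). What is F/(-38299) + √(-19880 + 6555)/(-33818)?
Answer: -1132/38299 - 5*I*√533/33818 ≈ -0.029557 - 0.0034134*I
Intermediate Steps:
F = 1132 (F = 52 + (-38 + 14)*(-45) = 52 - 24*(-45) = 52 + 1080 = 1132)
F/(-38299) + √(-19880 + 6555)/(-33818) = 1132/(-38299) + √(-19880 + 6555)/(-33818) = 1132*(-1/38299) + √(-13325)*(-1/33818) = -1132/38299 + (5*I*√533)*(-1/33818) = -1132/38299 - 5*I*√533/33818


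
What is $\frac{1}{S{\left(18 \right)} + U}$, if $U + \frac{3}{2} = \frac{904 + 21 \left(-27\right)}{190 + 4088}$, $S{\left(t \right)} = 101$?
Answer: $\frac{2139}{212999} \approx 0.010042$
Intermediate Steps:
$U = - \frac{3040}{2139}$ ($U = - \frac{3}{2} + \frac{904 + 21 \left(-27\right)}{190 + 4088} = - \frac{3}{2} + \frac{904 - 567}{4278} = - \frac{3}{2} + 337 \cdot \frac{1}{4278} = - \frac{3}{2} + \frac{337}{4278} = - \frac{3040}{2139} \approx -1.4212$)
$\frac{1}{S{\left(18 \right)} + U} = \frac{1}{101 - \frac{3040}{2139}} = \frac{1}{\frac{212999}{2139}} = \frac{2139}{212999}$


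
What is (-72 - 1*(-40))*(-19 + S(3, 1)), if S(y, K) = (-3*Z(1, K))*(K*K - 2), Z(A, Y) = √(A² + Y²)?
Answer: 608 - 96*√2 ≈ 472.24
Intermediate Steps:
S(y, K) = -3*√(1 + K²)*(-2 + K²) (S(y, K) = (-3*√(1² + K²))*(K*K - 2) = (-3*√(1 + K²))*(K² - 2) = (-3*√(1 + K²))*(-2 + K²) = -3*√(1 + K²)*(-2 + K²))
(-72 - 1*(-40))*(-19 + S(3, 1)) = (-72 - 1*(-40))*(-19 + 3*√(1 + 1²)*(2 - 1*1²)) = (-72 + 40)*(-19 + 3*√(1 + 1)*(2 - 1*1)) = -32*(-19 + 3*√2*(2 - 1)) = -32*(-19 + 3*√2*1) = -32*(-19 + 3*√2) = 608 - 96*√2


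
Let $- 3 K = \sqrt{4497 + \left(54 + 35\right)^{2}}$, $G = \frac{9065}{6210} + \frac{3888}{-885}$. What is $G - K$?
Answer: $- \frac{1074797}{366390} + \frac{\sqrt{12418}}{3} \approx 34.212$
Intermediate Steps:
$G = - \frac{1074797}{366390}$ ($G = 9065 \cdot \frac{1}{6210} + 3888 \left(- \frac{1}{885}\right) = \frac{1813}{1242} - \frac{1296}{295} = - \frac{1074797}{366390} \approx -2.9335$)
$K = - \frac{\sqrt{12418}}{3}$ ($K = - \frac{\sqrt{4497 + \left(54 + 35\right)^{2}}}{3} = - \frac{\sqrt{4497 + 89^{2}}}{3} = - \frac{\sqrt{4497 + 7921}}{3} = - \frac{\sqrt{12418}}{3} \approx -37.145$)
$G - K = - \frac{1074797}{366390} - - \frac{\sqrt{12418}}{3} = - \frac{1074797}{366390} + \frac{\sqrt{12418}}{3}$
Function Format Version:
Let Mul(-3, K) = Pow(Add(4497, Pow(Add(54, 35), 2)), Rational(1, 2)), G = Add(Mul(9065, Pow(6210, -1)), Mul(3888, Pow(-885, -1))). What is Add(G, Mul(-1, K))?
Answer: Add(Rational(-1074797, 366390), Mul(Rational(1, 3), Pow(12418, Rational(1, 2)))) ≈ 34.212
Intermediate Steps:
G = Rational(-1074797, 366390) (G = Add(Mul(9065, Rational(1, 6210)), Mul(3888, Rational(-1, 885))) = Add(Rational(1813, 1242), Rational(-1296, 295)) = Rational(-1074797, 366390) ≈ -2.9335)
K = Mul(Rational(-1, 3), Pow(12418, Rational(1, 2))) (K = Mul(Rational(-1, 3), Pow(Add(4497, Pow(Add(54, 35), 2)), Rational(1, 2))) = Mul(Rational(-1, 3), Pow(Add(4497, Pow(89, 2)), Rational(1, 2))) = Mul(Rational(-1, 3), Pow(Add(4497, 7921), Rational(1, 2))) = Mul(Rational(-1, 3), Pow(12418, Rational(1, 2))) ≈ -37.145)
Add(G, Mul(-1, K)) = Add(Rational(-1074797, 366390), Mul(-1, Mul(Rational(-1, 3), Pow(12418, Rational(1, 2))))) = Add(Rational(-1074797, 366390), Mul(Rational(1, 3), Pow(12418, Rational(1, 2))))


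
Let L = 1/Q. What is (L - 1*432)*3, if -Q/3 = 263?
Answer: -340849/263 ≈ -1296.0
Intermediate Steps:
Q = -789 (Q = -3*263 = -789)
L = -1/789 (L = 1/(-789) = -1/789 ≈ -0.0012674)
(L - 1*432)*3 = (-1/789 - 1*432)*3 = (-1/789 - 432)*3 = -340849/789*3 = -340849/263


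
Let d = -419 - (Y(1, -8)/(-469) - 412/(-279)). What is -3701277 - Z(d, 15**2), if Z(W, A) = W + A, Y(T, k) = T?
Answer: -484290218684/130851 ≈ -3.7011e+6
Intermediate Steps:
d = -55019518/130851 (d = -419 - (1/(-469) - 412/(-279)) = -419 - (1*(-1/469) - 412*(-1/279)) = -419 - (-1/469 + 412/279) = -419 - 1*192949/130851 = -419 - 192949/130851 = -55019518/130851 ≈ -420.47)
Z(W, A) = A + W
-3701277 - Z(d, 15**2) = -3701277 - (15**2 - 55019518/130851) = -3701277 - (225 - 55019518/130851) = -3701277 - 1*(-25578043/130851) = -3701277 + 25578043/130851 = -484290218684/130851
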